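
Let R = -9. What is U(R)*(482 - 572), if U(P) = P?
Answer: 810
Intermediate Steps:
U(R)*(482 - 572) = -9*(482 - 572) = -9*(-90) = 810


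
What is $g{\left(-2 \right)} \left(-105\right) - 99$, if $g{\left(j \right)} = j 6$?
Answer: $1161$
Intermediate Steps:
$g{\left(j \right)} = 6 j$
$g{\left(-2 \right)} \left(-105\right) - 99 = 6 \left(-2\right) \left(-105\right) - 99 = \left(-12\right) \left(-105\right) - 99 = 1260 - 99 = 1161$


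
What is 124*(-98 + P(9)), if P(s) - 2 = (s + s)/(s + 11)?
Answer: -58962/5 ≈ -11792.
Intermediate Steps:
P(s) = 2 + 2*s/(11 + s) (P(s) = 2 + (s + s)/(s + 11) = 2 + (2*s)/(11 + s) = 2 + 2*s/(11 + s))
124*(-98 + P(9)) = 124*(-98 + 2*(11 + 2*9)/(11 + 9)) = 124*(-98 + 2*(11 + 18)/20) = 124*(-98 + 2*(1/20)*29) = 124*(-98 + 29/10) = 124*(-951/10) = -58962/5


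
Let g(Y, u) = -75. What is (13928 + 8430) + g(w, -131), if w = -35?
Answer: 22283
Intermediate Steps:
(13928 + 8430) + g(w, -131) = (13928 + 8430) - 75 = 22358 - 75 = 22283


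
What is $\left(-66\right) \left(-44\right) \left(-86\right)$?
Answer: $-249744$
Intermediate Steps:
$\left(-66\right) \left(-44\right) \left(-86\right) = 2904 \left(-86\right) = -249744$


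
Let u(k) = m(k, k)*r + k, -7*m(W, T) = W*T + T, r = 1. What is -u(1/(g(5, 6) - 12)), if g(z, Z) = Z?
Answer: 37/252 ≈ 0.14683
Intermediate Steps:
m(W, T) = -T/7 - T*W/7 (m(W, T) = -(W*T + T)/7 = -(T*W + T)/7 = -(T + T*W)/7 = -T/7 - T*W/7)
u(k) = k - k*(1 + k)/7 (u(k) = -k*(1 + k)/7*1 + k = -k*(1 + k)/7 + k = k - k*(1 + k)/7)
-u(1/(g(5, 6) - 12)) = -(6 - 1/(6 - 12))/(7*(6 - 12)) = -(6 - 1/(-6))/(7*(-6)) = -(-1)*(6 - 1*(-⅙))/(7*6) = -(-1)*(6 + ⅙)/(7*6) = -(-1)*37/(7*6*6) = -1*(-37/252) = 37/252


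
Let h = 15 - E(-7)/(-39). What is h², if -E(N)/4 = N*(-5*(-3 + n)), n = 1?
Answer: 748225/1521 ≈ 491.93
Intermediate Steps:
E(N) = -40*N (E(N) = -4*N*(-5*(-3 + 1)) = -4*N*(-5*(-2)) = -4*N*10 = -40*N)
h = 865/39 (h = 15 - (-40*(-7))/(-39) = 15 - 280*(-1)/39 = 15 - 1*(-280/39) = 15 + 280/39 = 865/39 ≈ 22.179)
h² = (865/39)² = 748225/1521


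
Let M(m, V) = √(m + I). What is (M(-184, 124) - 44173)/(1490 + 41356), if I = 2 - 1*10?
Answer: -44173/42846 + 4*I*√3/21423 ≈ -1.031 + 0.0003234*I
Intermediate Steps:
I = -8 (I = 2 - 10 = -8)
M(m, V) = √(-8 + m) (M(m, V) = √(m - 8) = √(-8 + m))
(M(-184, 124) - 44173)/(1490 + 41356) = (√(-8 - 184) - 44173)/(1490 + 41356) = (√(-192) - 44173)/42846 = (8*I*√3 - 44173)*(1/42846) = (-44173 + 8*I*√3)*(1/42846) = -44173/42846 + 4*I*√3/21423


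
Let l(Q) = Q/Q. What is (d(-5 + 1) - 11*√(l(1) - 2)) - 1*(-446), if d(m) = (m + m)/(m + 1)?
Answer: 1346/3 - 11*I ≈ 448.67 - 11.0*I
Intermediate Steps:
l(Q) = 1
d(m) = 2*m/(1 + m) (d(m) = (2*m)/(1 + m) = 2*m/(1 + m))
(d(-5 + 1) - 11*√(l(1) - 2)) - 1*(-446) = (2*(-5 + 1)/(1 + (-5 + 1)) - 11*√(1 - 2)) - 1*(-446) = (2*(-4)/(1 - 4) - 11*I) + 446 = (2*(-4)/(-3) - 11*I) + 446 = (2*(-4)*(-⅓) - 11*I) + 446 = (8/3 - 11*I) + 446 = 1346/3 - 11*I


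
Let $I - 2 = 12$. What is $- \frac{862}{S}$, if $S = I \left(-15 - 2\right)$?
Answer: $\frac{431}{119} \approx 3.6218$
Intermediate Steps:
$I = 14$ ($I = 2 + 12 = 14$)
$S = -238$ ($S = 14 \left(-15 - 2\right) = 14 \left(-17\right) = -238$)
$- \frac{862}{S} = - \frac{862}{-238} = \left(-862\right) \left(- \frac{1}{238}\right) = \frac{431}{119}$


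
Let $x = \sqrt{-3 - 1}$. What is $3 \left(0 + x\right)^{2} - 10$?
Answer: $-22$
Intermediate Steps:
$x = 2 i$ ($x = \sqrt{-4} = 2 i \approx 2.0 i$)
$3 \left(0 + x\right)^{2} - 10 = 3 \left(0 + 2 i\right)^{2} - 10 = 3 \left(2 i\right)^{2} - 10 = 3 \left(-4\right) - 10 = -12 - 10 = -22$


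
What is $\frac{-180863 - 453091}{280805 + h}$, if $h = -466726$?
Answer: $\frac{633954}{185921} \approx 3.4098$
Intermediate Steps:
$\frac{-180863 - 453091}{280805 + h} = \frac{-180863 - 453091}{280805 - 466726} = - \frac{633954}{-185921} = \left(-633954\right) \left(- \frac{1}{185921}\right) = \frac{633954}{185921}$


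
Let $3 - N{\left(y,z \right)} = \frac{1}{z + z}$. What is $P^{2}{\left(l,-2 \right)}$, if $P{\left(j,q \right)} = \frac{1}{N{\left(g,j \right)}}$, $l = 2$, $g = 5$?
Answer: $\frac{16}{121} \approx 0.13223$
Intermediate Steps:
$N{\left(y,z \right)} = 3 - \frac{1}{2 z}$ ($N{\left(y,z \right)} = 3 - \frac{1}{z + z} = 3 - \frac{1}{2 z}$)
$P{\left(j,q \right)} = \frac{1}{3 - \frac{1}{2 j}}$
$P^{2}{\left(l,-2 \right)} = \left(2 \cdot 2 \frac{1}{-1 + 6 \cdot 2}\right)^{2} = \left(2 \cdot 2 \frac{1}{-1 + 12}\right)^{2} = \left(2 \cdot 2 \cdot \frac{1}{11}\right)^{2} = \left(\frac{4}{11}\right)^{2} = \frac{16}{121}$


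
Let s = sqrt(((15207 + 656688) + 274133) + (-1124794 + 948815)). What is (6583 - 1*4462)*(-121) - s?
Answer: -256641 - 3*sqrt(85561) ≈ -2.5752e+5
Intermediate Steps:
s = 3*sqrt(85561) (s = sqrt((671895 + 274133) - 175979) = sqrt(946028 - 175979) = sqrt(770049) = 3*sqrt(85561) ≈ 877.52)
(6583 - 1*4462)*(-121) - s = (6583 - 1*4462)*(-121) - 3*sqrt(85561) = (6583 - 4462)*(-121) - 3*sqrt(85561) = 2121*(-121) - 3*sqrt(85561) = -256641 - 3*sqrt(85561)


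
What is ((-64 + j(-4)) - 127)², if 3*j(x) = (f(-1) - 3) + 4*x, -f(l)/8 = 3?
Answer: 379456/9 ≈ 42162.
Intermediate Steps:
f(l) = -24 (f(l) = -8*3 = -24)
j(x) = -9 + 4*x/3 (j(x) = ((-24 - 3) + 4*x)/3 = (-27 + 4*x)/3 = -9 + 4*x/3)
((-64 + j(-4)) - 127)² = ((-64 + (-9 + (4/3)*(-4))) - 127)² = ((-64 + (-9 - 16/3)) - 127)² = ((-64 - 43/3) - 127)² = (-235/3 - 127)² = (-616/3)² = 379456/9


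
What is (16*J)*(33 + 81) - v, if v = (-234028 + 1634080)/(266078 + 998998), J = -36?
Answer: -6922612543/105423 ≈ -65665.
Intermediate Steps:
v = 116671/105423 (v = 1400052/1265076 = 1400052*(1/1265076) = 116671/105423 ≈ 1.1067)
(16*J)*(33 + 81) - v = (16*(-36))*(33 + 81) - 1*116671/105423 = -576*114 - 116671/105423 = -65664 - 116671/105423 = -6922612543/105423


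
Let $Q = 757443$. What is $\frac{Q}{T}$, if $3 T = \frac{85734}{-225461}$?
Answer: $- \frac{56924618741}{9526} \approx -5.9757 \cdot 10^{6}$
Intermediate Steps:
$T = - \frac{28578}{225461}$ ($T = \frac{85734 \frac{1}{-225461}}{3} = \frac{85734 \left(- \frac{1}{225461}\right)}{3} = \frac{1}{3} \left(- \frac{85734}{225461}\right) = - \frac{28578}{225461} \approx -0.12675$)
$\frac{Q}{T} = \frac{757443}{- \frac{28578}{225461}} = 757443 \left(- \frac{225461}{28578}\right) = - \frac{56924618741}{9526}$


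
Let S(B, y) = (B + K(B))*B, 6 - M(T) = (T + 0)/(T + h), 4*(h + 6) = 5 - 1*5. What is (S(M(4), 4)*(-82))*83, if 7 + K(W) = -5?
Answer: 217792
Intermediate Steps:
K(W) = -12 (K(W) = -7 - 5 = -12)
h = -6 (h = -6 + (5 - 1*5)/4 = -6 + (5 - 5)/4 = -6 + (¼)*0 = -6 + 0 = -6)
M(T) = 6 - T/(-6 + T) (M(T) = 6 - (T + 0)/(T - 6) = 6 - T/(-6 + T))
S(B, y) = B*(-12 + B) (S(B, y) = (B - 12)*B = (-12 + B)*B = B*(-12 + B))
(S(M(4), 4)*(-82))*83 = ((((-36 + 5*4)/(-6 + 4))*(-12 + (-36 + 5*4)/(-6 + 4)))*(-82))*83 = ((((-36 + 20)/(-2))*(-12 + (-36 + 20)/(-2)))*(-82))*83 = (((-½*(-16))*(-12 - ½*(-16)))*(-82))*83 = ((8*(-12 + 8))*(-82))*83 = ((8*(-4))*(-82))*83 = -32*(-82)*83 = 2624*83 = 217792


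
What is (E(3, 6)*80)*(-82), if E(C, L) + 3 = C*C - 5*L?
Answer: 157440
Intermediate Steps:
E(C, L) = -3 + C² - 5*L (E(C, L) = -3 + (C*C - 5*L) = -3 + (C² - 5*L) = -3 + C² - 5*L)
(E(3, 6)*80)*(-82) = ((-3 + 3² - 5*6)*80)*(-82) = ((-3 + 9 - 30)*80)*(-82) = -24*80*(-82) = -1920*(-82) = 157440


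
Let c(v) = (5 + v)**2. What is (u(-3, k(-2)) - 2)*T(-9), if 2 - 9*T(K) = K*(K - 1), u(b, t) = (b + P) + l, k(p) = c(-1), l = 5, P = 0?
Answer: 0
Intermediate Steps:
k(p) = 16 (k(p) = (5 - 1)**2 = 4**2 = 16)
u(b, t) = 5 + b (u(b, t) = (b + 0) + 5 = b + 5 = 5 + b)
T(K) = 2/9 - K*(-1 + K)/9 (T(K) = 2/9 - K*(K - 1)/9 = 2/9 - K*(-1 + K)/9)
(u(-3, k(-2)) - 2)*T(-9) = ((5 - 3) - 2)*(2/9 - 1/9*(-9)**2 + (1/9)*(-9)) = (2 - 2)*(2/9 - 1/9*81 - 1) = 0*(2/9 - 9 - 1) = 0*(-88/9) = 0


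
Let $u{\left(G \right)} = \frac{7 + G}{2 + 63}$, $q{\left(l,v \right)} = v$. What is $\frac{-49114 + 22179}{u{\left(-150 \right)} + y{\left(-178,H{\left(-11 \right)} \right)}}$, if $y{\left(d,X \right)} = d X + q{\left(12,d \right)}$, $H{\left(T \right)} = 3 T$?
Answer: $- \frac{134675}{28469} \approx -4.7306$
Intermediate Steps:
$y{\left(d,X \right)} = d + X d$ ($y{\left(d,X \right)} = d X + d = X d + d = d + X d$)
$u{\left(G \right)} = \frac{7}{65} + \frac{G}{65}$ ($u{\left(G \right)} = \frac{7 + G}{65} = \left(7 + G\right) \frac{1}{65} = \frac{7}{65} + \frac{G}{65}$)
$\frac{-49114 + 22179}{u{\left(-150 \right)} + y{\left(-178,H{\left(-11 \right)} \right)}} = \frac{-49114 + 22179}{\left(\frac{7}{65} + \frac{1}{65} \left(-150\right)\right) - 178 \left(1 + 3 \left(-11\right)\right)} = - \frac{26935}{\left(\frac{7}{65} - \frac{30}{13}\right) - 178 \left(1 - 33\right)} = - \frac{26935}{- \frac{11}{5} - -5696} = - \frac{26935}{- \frac{11}{5} + 5696} = - \frac{26935}{\frac{28469}{5}} = \left(-26935\right) \frac{5}{28469} = - \frac{134675}{28469}$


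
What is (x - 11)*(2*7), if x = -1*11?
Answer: -308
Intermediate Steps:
x = -11
(x - 11)*(2*7) = (-11 - 11)*(2*7) = -22*14 = -308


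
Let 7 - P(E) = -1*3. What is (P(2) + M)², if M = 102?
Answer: 12544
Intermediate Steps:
P(E) = 10 (P(E) = 7 - (-1)*3 = 7 - 1*(-3) = 7 + 3 = 10)
(P(2) + M)² = (10 + 102)² = 112² = 12544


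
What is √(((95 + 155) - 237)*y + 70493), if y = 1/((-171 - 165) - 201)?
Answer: 2*√5081997234/537 ≈ 265.50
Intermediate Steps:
y = -1/537 (y = 1/(-336 - 201) = 1/(-537) = -1/537 ≈ -0.0018622)
√(((95 + 155) - 237)*y + 70493) = √(((95 + 155) - 237)*(-1/537) + 70493) = √((250 - 237)*(-1/537) + 70493) = √(13*(-1/537) + 70493) = √(-13/537 + 70493) = √(37854728/537) = 2*√5081997234/537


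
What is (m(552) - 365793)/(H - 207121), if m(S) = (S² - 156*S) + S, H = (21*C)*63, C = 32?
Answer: 146649/164785 ≈ 0.88994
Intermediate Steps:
H = 42336 (H = (21*32)*63 = 672*63 = 42336)
m(S) = S² - 155*S
(m(552) - 365793)/(H - 207121) = (552*(-155 + 552) - 365793)/(42336 - 207121) = (552*397 - 365793)/(-164785) = (219144 - 365793)*(-1/164785) = -146649*(-1/164785) = 146649/164785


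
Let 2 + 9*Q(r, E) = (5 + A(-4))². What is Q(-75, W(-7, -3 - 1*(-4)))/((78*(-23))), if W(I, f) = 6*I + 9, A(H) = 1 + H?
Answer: -1/8073 ≈ -0.00012387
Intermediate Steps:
W(I, f) = 9 + 6*I
Q(r, E) = 2/9 (Q(r, E) = -2/9 + (5 + (1 - 4))²/9 = -2/9 + (5 - 3)²/9 = -2/9 + (⅑)*2² = -2/9 + (⅑)*4 = -2/9 + 4/9 = 2/9)
Q(-75, W(-7, -3 - 1*(-4)))/((78*(-23))) = 2/(9*((78*(-23)))) = (2/9)/(-1794) = (2/9)*(-1/1794) = -1/8073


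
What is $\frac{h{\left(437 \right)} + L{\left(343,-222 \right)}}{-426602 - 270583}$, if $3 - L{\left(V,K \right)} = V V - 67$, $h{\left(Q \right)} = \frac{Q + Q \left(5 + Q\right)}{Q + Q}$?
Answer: $\frac{46943}{278874} \approx 0.16833$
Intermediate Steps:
$h{\left(Q \right)} = \frac{Q + Q \left(5 + Q\right)}{2 Q}$
$L{\left(V,K \right)} = 70 - V^{2}$ ($L{\left(V,K \right)} = 3 - \left(V V - 67\right) = 3 - \left(V^{2} - 67\right) = 3 - \left(-67 + V^{2}\right) = 70 - V^{2}$)
$\frac{h{\left(437 \right)} + L{\left(343,-222 \right)}}{-426602 - 270583} = \frac{\left(3 + \frac{1}{2} \cdot 437\right) + \left(70 - 343^{2}\right)}{-426602 - 270583} = \frac{\left(3 + \frac{437}{2}\right) + \left(70 - 117649\right)}{-697185} = \left(\frac{443}{2} + \left(70 - 117649\right)\right) \left(- \frac{1}{697185}\right) = \left(\frac{443}{2} - 117579\right) \left(- \frac{1}{697185}\right) = \left(- \frac{234715}{2}\right) \left(- \frac{1}{697185}\right) = \frac{46943}{278874}$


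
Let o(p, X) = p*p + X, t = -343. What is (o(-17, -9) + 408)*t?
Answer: -235984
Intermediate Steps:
o(p, X) = X + p² (o(p, X) = p² + X = X + p²)
(o(-17, -9) + 408)*t = ((-9 + (-17)²) + 408)*(-343) = ((-9 + 289) + 408)*(-343) = (280 + 408)*(-343) = 688*(-343) = -235984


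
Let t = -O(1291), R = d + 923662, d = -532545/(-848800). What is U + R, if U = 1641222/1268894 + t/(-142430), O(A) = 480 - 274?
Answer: 128811158004581474011/139456738427360 ≈ 9.2366e+5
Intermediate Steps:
d = 106509/169760 (d = -532545*(-1/848800) = 106509/169760 ≈ 0.62741)
R = 156800967629/169760 (R = 106509/169760 + 923662 = 156800967629/169760 ≈ 9.2366e+5)
O(A) = 206
t = -206 (t = -1*206 = -206)
U = 5318650946/4107467555 (U = 1641222/1268894 - 206/(-142430) = 1641222*(1/1268894) - 206*(-1/142430) = 74601/57677 + 103/71215 = 5318650946/4107467555 ≈ 1.2949)
U + R = 5318650946/4107467555 + 156800967629/169760 = 128811158004581474011/139456738427360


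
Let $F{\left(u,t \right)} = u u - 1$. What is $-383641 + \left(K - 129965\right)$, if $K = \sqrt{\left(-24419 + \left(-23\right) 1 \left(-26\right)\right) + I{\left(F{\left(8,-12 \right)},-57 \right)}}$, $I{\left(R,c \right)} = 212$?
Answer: $-513606 + i \sqrt{23609} \approx -5.1361 \cdot 10^{5} + 153.65 i$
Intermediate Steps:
$F{\left(u,t \right)} = -1 + u^{2}$ ($F{\left(u,t \right)} = u^{2} - 1 = -1 + u^{2}$)
$K = i \sqrt{23609}$ ($K = \sqrt{\left(-24419 + \left(-23\right) 1 \left(-26\right)\right) + 212} = \sqrt{\left(-24419 - -598\right) + 212} = \sqrt{\left(-24419 + 598\right) + 212} = \sqrt{-23821 + 212} = \sqrt{-23609} = i \sqrt{23609} \approx 153.65 i$)
$-383641 + \left(K - 129965\right) = -383641 + \left(i \sqrt{23609} - 129965\right) = -383641 - \left(129965 - i \sqrt{23609}\right) = -513606 + i \sqrt{23609}$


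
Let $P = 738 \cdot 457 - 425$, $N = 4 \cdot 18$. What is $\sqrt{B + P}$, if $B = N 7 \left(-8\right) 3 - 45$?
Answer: $10 \sqrt{3247} \approx 569.82$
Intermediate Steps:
$N = 72$
$B = -12141$ ($B = 72 \cdot 7 \left(-8\right) 3 - 45 = 72 \left(\left(-56\right) 3\right) - 45 = 72 \left(-168\right) - 45 = -12096 - 45 = -12141$)
$P = 336841$ ($P = 337266 - 425 = 336841$)
$\sqrt{B + P} = \sqrt{-12141 + 336841} = \sqrt{324700} = 10 \sqrt{3247}$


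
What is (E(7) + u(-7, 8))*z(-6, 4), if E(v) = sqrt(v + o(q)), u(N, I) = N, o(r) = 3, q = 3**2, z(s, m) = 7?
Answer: -49 + 7*sqrt(10) ≈ -26.864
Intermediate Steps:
q = 9
E(v) = sqrt(3 + v) (E(v) = sqrt(v + 3) = sqrt(3 + v))
(E(7) + u(-7, 8))*z(-6, 4) = (sqrt(3 + 7) - 7)*7 = (sqrt(10) - 7)*7 = (-7 + sqrt(10))*7 = -49 + 7*sqrt(10)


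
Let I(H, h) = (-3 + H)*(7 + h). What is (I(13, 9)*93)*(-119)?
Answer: -1770720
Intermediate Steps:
(I(13, 9)*93)*(-119) = ((-21 - 3*9 + 7*13 + 13*9)*93)*(-119) = ((-21 - 27 + 91 + 117)*93)*(-119) = (160*93)*(-119) = 14880*(-119) = -1770720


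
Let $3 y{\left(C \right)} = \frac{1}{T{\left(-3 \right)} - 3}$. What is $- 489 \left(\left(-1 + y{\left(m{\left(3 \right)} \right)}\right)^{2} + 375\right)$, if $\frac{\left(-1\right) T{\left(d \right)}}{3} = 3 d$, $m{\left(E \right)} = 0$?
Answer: $- \frac{317693683}{1728} \approx -1.8385 \cdot 10^{5}$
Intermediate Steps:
$T{\left(d \right)} = - 9 d$ ($T{\left(d \right)} = - 3 \cdot 3 d = - 9 d$)
$y{\left(C \right)} = \frac{1}{72}$ ($y{\left(C \right)} = \frac{1}{3 \left(\left(-9\right) \left(-3\right) - 3\right)} = \frac{1}{3 \left(27 - 3\right)} = \frac{1}{3 \cdot 24} = \frac{1}{3} \cdot \frac{1}{24} = \frac{1}{72}$)
$- 489 \left(\left(-1 + y{\left(m{\left(3 \right)} \right)}\right)^{2} + 375\right) = - 489 \left(\left(-1 + \frac{1}{72}\right)^{2} + 375\right) = - 489 \left(\left(- \frac{71}{72}\right)^{2} + 375\right) = - 489 \left(\frac{5041}{5184} + 375\right) = \left(-489\right) \frac{1949041}{5184} = - \frac{317693683}{1728}$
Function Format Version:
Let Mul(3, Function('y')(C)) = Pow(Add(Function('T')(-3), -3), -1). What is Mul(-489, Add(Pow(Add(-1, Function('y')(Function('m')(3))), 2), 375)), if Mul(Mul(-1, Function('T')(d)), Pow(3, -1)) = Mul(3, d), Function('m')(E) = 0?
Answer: Rational(-317693683, 1728) ≈ -1.8385e+5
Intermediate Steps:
Function('T')(d) = Mul(-9, d) (Function('T')(d) = Mul(-3, Mul(3, d)) = Mul(-9, d))
Function('y')(C) = Rational(1, 72) (Function('y')(C) = Mul(Rational(1, 3), Pow(Add(Mul(-9, -3), -3), -1)) = Mul(Rational(1, 3), Pow(Add(27, -3), -1)) = Mul(Rational(1, 3), Pow(24, -1)) = Mul(Rational(1, 3), Rational(1, 24)) = Rational(1, 72))
Mul(-489, Add(Pow(Add(-1, Function('y')(Function('m')(3))), 2), 375)) = Mul(-489, Add(Pow(Add(-1, Rational(1, 72)), 2), 375)) = Mul(-489, Add(Pow(Rational(-71, 72), 2), 375)) = Mul(-489, Add(Rational(5041, 5184), 375)) = Mul(-489, Rational(1949041, 5184)) = Rational(-317693683, 1728)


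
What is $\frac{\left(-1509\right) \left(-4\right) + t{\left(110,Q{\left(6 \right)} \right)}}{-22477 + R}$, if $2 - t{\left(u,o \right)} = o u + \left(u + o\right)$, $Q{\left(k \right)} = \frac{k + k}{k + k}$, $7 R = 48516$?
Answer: $- \frac{40719}{108823} \approx -0.37418$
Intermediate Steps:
$R = \frac{48516}{7}$ ($R = \frac{1}{7} \cdot 48516 = \frac{48516}{7} \approx 6930.9$)
$Q{\left(k \right)} = 1$ ($Q{\left(k \right)} = \frac{2 k}{2 k} = 2 k \frac{1}{2 k} = 1$)
$t{\left(u,o \right)} = 2 - o - u - o u$ ($t{\left(u,o \right)} = 2 - \left(o u + \left(u + o\right)\right) = 2 - \left(o u + \left(o + u\right)\right) = 2 - \left(o + u + o u\right) = 2 - o - u - o u$)
$\frac{\left(-1509\right) \left(-4\right) + t{\left(110,Q{\left(6 \right)} \right)}}{-22477 + R} = \frac{\left(-1509\right) \left(-4\right) - \left(109 + 110\right)}{-22477 + \frac{48516}{7}} = \frac{6036 - 219}{- \frac{108823}{7}} = \left(6036 - 219\right) \left(- \frac{7}{108823}\right) = 5817 \left(- \frac{7}{108823}\right) = - \frac{40719}{108823}$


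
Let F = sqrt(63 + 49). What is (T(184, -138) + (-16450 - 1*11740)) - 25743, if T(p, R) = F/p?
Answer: -53933 + sqrt(7)/46 ≈ -53933.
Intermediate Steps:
F = 4*sqrt(7) (F = sqrt(112) = 4*sqrt(7) ≈ 10.583)
T(p, R) = 4*sqrt(7)/p (T(p, R) = (4*sqrt(7))/p = 4*sqrt(7)/p)
(T(184, -138) + (-16450 - 1*11740)) - 25743 = (4*sqrt(7)/184 + (-16450 - 1*11740)) - 25743 = (4*sqrt(7)*(1/184) + (-16450 - 11740)) - 25743 = (sqrt(7)/46 - 28190) - 25743 = (-28190 + sqrt(7)/46) - 25743 = -53933 + sqrt(7)/46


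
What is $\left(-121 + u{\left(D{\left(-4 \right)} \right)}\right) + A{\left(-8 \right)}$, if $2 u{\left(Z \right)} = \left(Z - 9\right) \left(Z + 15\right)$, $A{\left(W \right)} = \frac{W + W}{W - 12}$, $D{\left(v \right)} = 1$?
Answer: $- \frac{921}{5} \approx -184.2$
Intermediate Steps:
$A{\left(W \right)} = \frac{2 W}{-12 + W}$
$u{\left(Z \right)} = \frac{\left(-9 + Z\right) \left(15 + Z\right)}{2}$ ($u{\left(Z \right)} = \frac{\left(Z - 9\right) \left(Z + 15\right)}{2} = \frac{\left(-9 + Z\right) \left(15 + Z\right)}{2}$)
$\left(-121 + u{\left(D{\left(-4 \right)} \right)}\right) + A{\left(-8 \right)} = \left(-121 + \left(- \frac{135}{2} + \frac{1^{2}}{2} + 3 \cdot 1\right)\right) + 2 \left(-8\right) \frac{1}{-12 - 8} = \left(-121 + \left(- \frac{135}{2} + \frac{1}{2} \cdot 1 + 3\right)\right) + 2 \left(-8\right) \frac{1}{-20} = \left(-121 + \left(- \frac{135}{2} + \frac{1}{2} + 3\right)\right) + 2 \left(-8\right) \left(- \frac{1}{20}\right) = \left(-121 - 64\right) + \frac{4}{5} = -185 + \frac{4}{5} = - \frac{921}{5}$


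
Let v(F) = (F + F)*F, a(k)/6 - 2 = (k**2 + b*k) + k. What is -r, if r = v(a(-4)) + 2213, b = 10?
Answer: -50885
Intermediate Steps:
a(k) = 12 + 6*k**2 + 66*k (a(k) = 12 + 6*((k**2 + 10*k) + k) = 12 + 6*(k**2 + 11*k) = 12 + (6*k**2 + 66*k) = 12 + 6*k**2 + 66*k)
v(F) = 2*F**2 (v(F) = (2*F)*F = 2*F**2)
r = 50885 (r = 2*(12 + 6*(-4)**2 + 66*(-4))**2 + 2213 = 2*(12 + 6*16 - 264)**2 + 2213 = 2*(12 + 96 - 264)**2 + 2213 = 2*(-156)**2 + 2213 = 2*24336 + 2213 = 48672 + 2213 = 50885)
-r = -1*50885 = -50885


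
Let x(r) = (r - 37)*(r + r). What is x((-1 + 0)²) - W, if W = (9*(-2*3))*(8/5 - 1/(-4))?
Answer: 279/10 ≈ 27.900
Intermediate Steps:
x(r) = 2*r*(-37 + r) (x(r) = (-37 + r)*(2*r) = 2*r*(-37 + r))
W = -999/10 (W = (9*(-6))*(8*(⅕) - 1*(-¼)) = -54*(8/5 + ¼) = -54*37/20 = -999/10 ≈ -99.900)
x((-1 + 0)²) - W = 2*(-1 + 0)²*(-37 + (-1 + 0)²) - 1*(-999/10) = 2*(-1)²*(-37 + (-1)²) + 999/10 = 2*1*(-37 + 1) + 999/10 = 2*1*(-36) + 999/10 = -72 + 999/10 = 279/10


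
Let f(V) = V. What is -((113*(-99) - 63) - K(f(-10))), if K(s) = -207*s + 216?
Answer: 13536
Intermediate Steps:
K(s) = 216 - 207*s
-((113*(-99) - 63) - K(f(-10))) = -((113*(-99) - 63) - (216 - 207*(-10))) = -((-11187 - 63) - (216 + 2070)) = -(-11250 - 1*2286) = -(-11250 - 2286) = -1*(-13536) = 13536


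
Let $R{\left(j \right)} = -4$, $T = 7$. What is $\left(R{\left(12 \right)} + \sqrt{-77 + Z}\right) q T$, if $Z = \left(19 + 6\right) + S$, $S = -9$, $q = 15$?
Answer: $-420 + 105 i \sqrt{61} \approx -420.0 + 820.08 i$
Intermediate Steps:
$Z = 16$ ($Z = \left(19 + 6\right) - 9 = 25 - 9 = 16$)
$\left(R{\left(12 \right)} + \sqrt{-77 + Z}\right) q T = \left(-4 + \sqrt{-77 + 16}\right) 15 \cdot 7 = \left(-4 + \sqrt{-61}\right) 105 = \left(-4 + i \sqrt{61}\right) 105 = -420 + 105 i \sqrt{61}$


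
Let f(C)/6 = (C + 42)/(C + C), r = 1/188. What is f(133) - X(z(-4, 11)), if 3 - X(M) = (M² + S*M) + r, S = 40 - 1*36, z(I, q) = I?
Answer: 3403/3572 ≈ 0.95269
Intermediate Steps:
S = 4 (S = 40 - 36 = 4)
r = 1/188 ≈ 0.0053191
f(C) = 3*(42 + C)/C (f(C) = 6*((C + 42)/(C + C)) = 6*((42 + C)/((2*C))) = 6*((42 + C)*(1/(2*C))) = 6*((42 + C)/(2*C)) = 3*(42 + C)/C)
X(M) = 563/188 - M² - 4*M (X(M) = 3 - ((M² + 4*M) + 1/188) = 3 - (1/188 + M² + 4*M) = 3 + (-1/188 - M² - 4*M) = 563/188 - M² - 4*M)
f(133) - X(z(-4, 11)) = (3 + 126/133) - (563/188 - 1*(-4)² - 4*(-4)) = (3 + 126*(1/133)) - (563/188 - 1*16 + 16) = (3 + 18/19) - (563/188 - 16 + 16) = 75/19 - 1*563/188 = 75/19 - 563/188 = 3403/3572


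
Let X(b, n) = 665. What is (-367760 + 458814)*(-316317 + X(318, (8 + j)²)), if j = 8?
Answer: -28741377208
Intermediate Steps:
(-367760 + 458814)*(-316317 + X(318, (8 + j)²)) = (-367760 + 458814)*(-316317 + 665) = 91054*(-315652) = -28741377208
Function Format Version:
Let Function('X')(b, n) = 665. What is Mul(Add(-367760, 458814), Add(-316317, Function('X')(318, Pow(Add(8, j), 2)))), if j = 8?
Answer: -28741377208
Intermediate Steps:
Mul(Add(-367760, 458814), Add(-316317, Function('X')(318, Pow(Add(8, j), 2)))) = Mul(Add(-367760, 458814), Add(-316317, 665)) = Mul(91054, -315652) = -28741377208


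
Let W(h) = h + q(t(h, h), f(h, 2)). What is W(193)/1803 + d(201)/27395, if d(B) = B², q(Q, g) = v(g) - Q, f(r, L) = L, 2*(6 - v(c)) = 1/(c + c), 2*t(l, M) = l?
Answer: 201726843/131715160 ≈ 1.5315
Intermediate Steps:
t(l, M) = l/2
v(c) = 6 - 1/(4*c) (v(c) = 6 - 1/(2*(c + c)) = 6 - 1/(2*c)/2 = 6 - 1/(4*c))
q(Q, g) = 6 - Q - 1/(4*g) (q(Q, g) = (6 - 1/(4*g)) - Q = 6 - Q - 1/(4*g))
W(h) = 47/8 + h/2 (W(h) = h + (6 - h/2 - ¼/2) = h + (6 - h/2 - ¼*½) = h + (6 - h/2 - ⅛) = h + (47/8 - h/2) = 47/8 + h/2)
W(193)/1803 + d(201)/27395 = (47/8 + (½)*193)/1803 + 201²/27395 = (47/8 + 193/2)*(1/1803) + 40401*(1/27395) = (819/8)*(1/1803) + 40401/27395 = 273/4808 + 40401/27395 = 201726843/131715160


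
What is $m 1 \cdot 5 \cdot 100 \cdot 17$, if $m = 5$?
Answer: $42500$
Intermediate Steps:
$m 1 \cdot 5 \cdot 100 \cdot 17 = 5 \cdot 1 \cdot 5 \cdot 100 \cdot 17 = 5 \cdot 5 \cdot 100 \cdot 17 = 25 \cdot 100 \cdot 17 = 2500 \cdot 17 = 42500$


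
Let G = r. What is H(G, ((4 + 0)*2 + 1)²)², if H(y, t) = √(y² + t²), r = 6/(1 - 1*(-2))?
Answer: 6565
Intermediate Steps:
r = 2 (r = 6/(1 + 2) = 6/3 = 6*(⅓) = 2)
G = 2
H(y, t) = √(t² + y²)
H(G, ((4 + 0)*2 + 1)²)² = (√((((4 + 0)*2 + 1)²)² + 2²))² = (√(((4*2 + 1)²)² + 4))² = (√(((8 + 1)²)² + 4))² = (√((9²)² + 4))² = (√(81² + 4))² = (√(6561 + 4))² = (√6565)² = 6565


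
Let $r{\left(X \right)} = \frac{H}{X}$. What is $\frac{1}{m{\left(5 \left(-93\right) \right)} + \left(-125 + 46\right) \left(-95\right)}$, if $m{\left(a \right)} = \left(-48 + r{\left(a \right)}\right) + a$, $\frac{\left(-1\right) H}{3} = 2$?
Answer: $\frac{155}{1083762} \approx 0.00014302$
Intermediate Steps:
$H = -6$ ($H = \left(-3\right) 2 = -6$)
$r{\left(X \right)} = - \frac{6}{X}$
$m{\left(a \right)} = -48 + a - \frac{6}{a}$ ($m{\left(a \right)} = \left(-48 - \frac{6}{a}\right) + a = -48 + a - \frac{6}{a}$)
$\frac{1}{m{\left(5 \left(-93\right) \right)} + \left(-125 + 46\right) \left(-95\right)} = \frac{1}{\left(-48 + 5 \left(-93\right) - \frac{6}{5 \left(-93\right)}\right) + \left(-125 + 46\right) \left(-95\right)} = \frac{1}{\left(-48 - 465 - \frac{6}{-465}\right) - -7505} = \frac{1}{\left(-48 - 465 - - \frac{2}{155}\right) + 7505} = \frac{1}{\left(-48 - 465 + \frac{2}{155}\right) + 7505} = \frac{1}{- \frac{79513}{155} + 7505} = \frac{1}{\frac{1083762}{155}} = \frac{155}{1083762}$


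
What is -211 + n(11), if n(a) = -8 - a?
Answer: -230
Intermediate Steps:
-211 + n(11) = -211 + (-8 - 1*11) = -211 + (-8 - 11) = -211 - 19 = -230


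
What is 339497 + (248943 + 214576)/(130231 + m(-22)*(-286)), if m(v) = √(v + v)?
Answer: 5759189828113234/16963712385 + 265132868*I*√11/16963712385 ≈ 3.395e+5 + 0.051837*I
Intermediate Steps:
m(v) = √2*√v (m(v) = √(2*v) = √2*√v)
339497 + (248943 + 214576)/(130231 + m(-22)*(-286)) = 339497 + (248943 + 214576)/(130231 + (√2*√(-22))*(-286)) = 339497 + 463519/(130231 + (√2*(I*√22))*(-286)) = 339497 + 463519/(130231 + (2*I*√11)*(-286)) = 339497 + 463519/(130231 - 572*I*√11)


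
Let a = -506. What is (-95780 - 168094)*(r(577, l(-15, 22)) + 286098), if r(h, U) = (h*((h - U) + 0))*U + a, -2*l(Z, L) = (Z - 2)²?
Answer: 31596564472707/2 ≈ 1.5798e+13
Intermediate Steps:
l(Z, L) = -(-2 + Z)²/2 (l(Z, L) = -(Z - 2)²/2 = -(-2 + Z)²/2)
r(h, U) = -506 + U*h*(h - U) (r(h, U) = (h*((h - U) + 0))*U - 506 = (h*(h - U))*U - 506 = U*h*(h - U) - 506 = -506 + U*h*(h - U))
(-95780 - 168094)*(r(577, l(-15, 22)) + 286098) = (-95780 - 168094)*((-506 - (-2 - 15)²/2*577² - 1*577*(-(-2 - 15)²/2)²) + 286098) = -263874*((-506 - ½*(-17)²*332929 - 1*577*(-½*(-17)²)²) + 286098) = -263874*((-506 - ½*289*332929 - 1*577*(-½*289)²) + 286098) = -263874*((-506 - 289/2*332929 - 1*577*(-289/2)²) + 286098) = -263874*((-506 - 96216481/2 - 1*577*83521/4) + 286098) = -263874*((-506 - 96216481/2 - 48191617/4) + 286098) = -263874*(-240626603/4 + 286098) = -263874*(-239482211/4) = 31596564472707/2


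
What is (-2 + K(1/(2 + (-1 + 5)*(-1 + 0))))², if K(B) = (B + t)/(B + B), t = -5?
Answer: 49/4 ≈ 12.250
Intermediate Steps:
K(B) = (-5 + B)/(2*B) (K(B) = (B - 5)/(B + B) = (-5 + B)/((2*B)) = (-5 + B)*(1/(2*B)) = (-5 + B)/(2*B))
(-2 + K(1/(2 + (-1 + 5)*(-1 + 0))))² = (-2 + (-5 + 1/(2 + (-1 + 5)*(-1 + 0)))/(2*(1/(2 + (-1 + 5)*(-1 + 0)))))² = (-2 + (-5 + 1/(2 + 4*(-1)))/(2*(1/(2 + 4*(-1)))))² = (-2 + (-5 + 1/(2 - 4))/(2*(1/(2 - 4))))² = (-2 + (-5 + 1/(-2))/(2*(1/(-2))))² = (-2 + (-5 - ½)/(2*(-½)))² = (-2 + (½)*(-2)*(-11/2))² = (-2 + 11/2)² = (7/2)² = 49/4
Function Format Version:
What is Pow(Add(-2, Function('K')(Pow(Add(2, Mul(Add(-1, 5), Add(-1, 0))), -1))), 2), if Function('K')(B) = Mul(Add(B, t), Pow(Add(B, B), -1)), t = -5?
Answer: Rational(49, 4) ≈ 12.250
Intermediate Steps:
Function('K')(B) = Mul(Rational(1, 2), Pow(B, -1), Add(-5, B)) (Function('K')(B) = Mul(Add(B, -5), Pow(Add(B, B), -1)) = Mul(Add(-5, B), Pow(Mul(2, B), -1)) = Mul(Add(-5, B), Mul(Rational(1, 2), Pow(B, -1))) = Mul(Rational(1, 2), Pow(B, -1), Add(-5, B)))
Pow(Add(-2, Function('K')(Pow(Add(2, Mul(Add(-1, 5), Add(-1, 0))), -1))), 2) = Pow(Add(-2, Mul(Rational(1, 2), Pow(Pow(Add(2, Mul(Add(-1, 5), Add(-1, 0))), -1), -1), Add(-5, Pow(Add(2, Mul(Add(-1, 5), Add(-1, 0))), -1)))), 2) = Pow(Add(-2, Mul(Rational(1, 2), Pow(Pow(Add(2, Mul(4, -1)), -1), -1), Add(-5, Pow(Add(2, Mul(4, -1)), -1)))), 2) = Pow(Add(-2, Mul(Rational(1, 2), Pow(Pow(Add(2, -4), -1), -1), Add(-5, Pow(Add(2, -4), -1)))), 2) = Pow(Add(-2, Mul(Rational(1, 2), Pow(Pow(-2, -1), -1), Add(-5, Pow(-2, -1)))), 2) = Pow(Add(-2, Mul(Rational(1, 2), Pow(Rational(-1, 2), -1), Add(-5, Rational(-1, 2)))), 2) = Pow(Add(-2, Mul(Rational(1, 2), -2, Rational(-11, 2))), 2) = Pow(Add(-2, Rational(11, 2)), 2) = Pow(Rational(7, 2), 2) = Rational(49, 4)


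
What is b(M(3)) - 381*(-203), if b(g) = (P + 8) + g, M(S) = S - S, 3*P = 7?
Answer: 232060/3 ≈ 77353.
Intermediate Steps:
P = 7/3 (P = (⅓)*7 = 7/3 ≈ 2.3333)
M(S) = 0
b(g) = 31/3 + g (b(g) = (7/3 + 8) + g = 31/3 + g)
b(M(3)) - 381*(-203) = (31/3 + 0) - 381*(-203) = 31/3 + 77343 = 232060/3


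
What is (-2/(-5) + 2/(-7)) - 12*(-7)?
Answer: 2944/35 ≈ 84.114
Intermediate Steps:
(-2/(-5) + 2/(-7)) - 12*(-7) = (-2*(-⅕) + 2*(-⅐)) + 84 = (⅖ - 2/7) + 84 = 4/35 + 84 = 2944/35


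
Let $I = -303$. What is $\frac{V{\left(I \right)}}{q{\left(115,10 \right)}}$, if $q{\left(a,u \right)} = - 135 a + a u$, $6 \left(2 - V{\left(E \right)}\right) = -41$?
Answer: $- \frac{53}{86250} \approx -0.00061449$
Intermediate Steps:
$V{\left(E \right)} = \frac{53}{6}$ ($V{\left(E \right)} = 2 - - \frac{41}{6} = 2 + \frac{41}{6} = \frac{53}{6}$)
$\frac{V{\left(I \right)}}{q{\left(115,10 \right)}} = \frac{53}{6 \cdot 115 \left(-135 + 10\right)} = \frac{53}{6 \cdot 115 \left(-125\right)} = \frac{53}{6 \left(-14375\right)} = \frac{53}{6} \left(- \frac{1}{14375}\right) = - \frac{53}{86250}$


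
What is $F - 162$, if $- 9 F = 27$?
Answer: $-165$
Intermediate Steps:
$F = -3$ ($F = \left(- \frac{1}{9}\right) 27 = -3$)
$F - 162 = -3 - 162 = -165$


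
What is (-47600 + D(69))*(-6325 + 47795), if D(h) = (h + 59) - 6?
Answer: -1968912660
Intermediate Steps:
D(h) = 53 + h (D(h) = (59 + h) - 6 = 53 + h)
(-47600 + D(69))*(-6325 + 47795) = (-47600 + (53 + 69))*(-6325 + 47795) = (-47600 + 122)*41470 = -47478*41470 = -1968912660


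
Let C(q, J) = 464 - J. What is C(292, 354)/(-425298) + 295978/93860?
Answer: 31467131711/9979617570 ≈ 3.1531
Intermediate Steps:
C(292, 354)/(-425298) + 295978/93860 = (464 - 1*354)/(-425298) + 295978/93860 = (464 - 354)*(-1/425298) + 295978*(1/93860) = 110*(-1/425298) + 147989/46930 = -55/212649 + 147989/46930 = 31467131711/9979617570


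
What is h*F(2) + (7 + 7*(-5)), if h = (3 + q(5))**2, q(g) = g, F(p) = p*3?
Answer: 356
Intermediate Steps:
F(p) = 3*p
h = 64 (h = (3 + 5)**2 = 8**2 = 64)
h*F(2) + (7 + 7*(-5)) = 64*(3*2) + (7 + 7*(-5)) = 64*6 + (7 - 35) = 384 - 28 = 356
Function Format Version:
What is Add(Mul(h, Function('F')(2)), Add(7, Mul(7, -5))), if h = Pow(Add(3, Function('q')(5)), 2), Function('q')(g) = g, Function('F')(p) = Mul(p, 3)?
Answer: 356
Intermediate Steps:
Function('F')(p) = Mul(3, p)
h = 64 (h = Pow(Add(3, 5), 2) = Pow(8, 2) = 64)
Add(Mul(h, Function('F')(2)), Add(7, Mul(7, -5))) = Add(Mul(64, Mul(3, 2)), Add(7, Mul(7, -5))) = Add(Mul(64, 6), Add(7, -35)) = Add(384, -28) = 356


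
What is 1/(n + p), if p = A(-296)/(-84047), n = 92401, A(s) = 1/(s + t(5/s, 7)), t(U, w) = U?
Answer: 7364282187/680467038361283 ≈ 1.0822e-5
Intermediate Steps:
A(s) = 1/(s + 5/s)
p = 296/7364282187 (p = -296/(5 + (-296)²)/(-84047) = -296/(5 + 87616)*(-1/84047) = -296/87621*(-1/84047) = 296/7364282187 ≈ 4.0194e-8)
1/(n + p) = 1/(92401 + 296/7364282187) = 1/(680467038361283/7364282187) = 7364282187/680467038361283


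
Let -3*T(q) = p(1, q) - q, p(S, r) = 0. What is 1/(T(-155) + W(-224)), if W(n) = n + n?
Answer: -3/1499 ≈ -0.0020013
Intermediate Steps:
W(n) = 2*n
T(q) = q/3 (T(q) = -(0 - q)/3 = -(-1)*q/3 = q/3)
1/(T(-155) + W(-224)) = 1/((⅓)*(-155) + 2*(-224)) = 1/(-155/3 - 448) = 1/(-1499/3) = -3/1499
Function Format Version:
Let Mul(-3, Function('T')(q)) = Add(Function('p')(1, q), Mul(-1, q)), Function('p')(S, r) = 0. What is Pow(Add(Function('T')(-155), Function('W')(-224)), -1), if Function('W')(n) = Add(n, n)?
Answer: Rational(-3, 1499) ≈ -0.0020013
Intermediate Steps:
Function('W')(n) = Mul(2, n)
Function('T')(q) = Mul(Rational(1, 3), q) (Function('T')(q) = Mul(Rational(-1, 3), Add(0, Mul(-1, q))) = Mul(Rational(-1, 3), Mul(-1, q)) = Mul(Rational(1, 3), q))
Pow(Add(Function('T')(-155), Function('W')(-224)), -1) = Pow(Add(Mul(Rational(1, 3), -155), Mul(2, -224)), -1) = Pow(Add(Rational(-155, 3), -448), -1) = Pow(Rational(-1499, 3), -1) = Rational(-3, 1499)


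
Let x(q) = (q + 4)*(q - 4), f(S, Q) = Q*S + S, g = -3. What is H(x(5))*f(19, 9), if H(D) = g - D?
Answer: -2280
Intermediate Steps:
f(S, Q) = S + Q*S
x(q) = (-4 + q)*(4 + q) (x(q) = (4 + q)*(-4 + q) = (-4 + q)*(4 + q))
H(D) = -3 - D
H(x(5))*f(19, 9) = (-3 - (-16 + 5**2))*(19*(1 + 9)) = (-3 - (-16 + 25))*(19*10) = (-3 - 1*9)*190 = (-3 - 9)*190 = -12*190 = -2280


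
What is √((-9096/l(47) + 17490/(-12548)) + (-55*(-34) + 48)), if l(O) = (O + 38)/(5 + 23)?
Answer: I*√307071377489930/533290 ≈ 32.859*I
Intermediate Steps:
l(O) = 19/14 + O/28 (l(O) = (38 + O)/28 = (38 + O)*(1/28) = 19/14 + O/28)
√((-9096/l(47) + 17490/(-12548)) + (-55*(-34) + 48)) = √((-9096/(19/14 + (1/28)*47) + 17490/(-12548)) + (-55*(-34) + 48)) = √((-9096/(19/14 + 47/28) + 17490*(-1/12548)) + (1870 + 48)) = √((-9096/85/28 - 8745/6274) + 1918) = √((-9096*28/85 - 8745/6274) + 1918) = √((-254688/85 - 8745/6274) + 1918) = √(-1598655837/533290 + 1918) = √(-575805617/533290) = I*√307071377489930/533290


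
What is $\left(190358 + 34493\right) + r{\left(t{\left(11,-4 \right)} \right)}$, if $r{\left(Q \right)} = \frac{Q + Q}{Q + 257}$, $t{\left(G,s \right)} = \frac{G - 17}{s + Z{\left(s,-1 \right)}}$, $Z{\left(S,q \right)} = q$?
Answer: $\frac{290282653}{1291} \approx 2.2485 \cdot 10^{5}$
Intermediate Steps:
$t{\left(G,s \right)} = \frac{-17 + G}{-1 + s}$ ($t{\left(G,s \right)} = \frac{G - 17}{s - 1} = \frac{-17 + G}{-1 + s}$)
$r{\left(Q \right)} = \frac{2 Q}{257 + Q}$
$\left(190358 + 34493\right) + r{\left(t{\left(11,-4 \right)} \right)} = \left(190358 + 34493\right) + \frac{2 \frac{-17 + 11}{-1 - 4}}{257 + \frac{-17 + 11}{-1 - 4}} = 224851 + \frac{2 \frac{1}{-5} \left(-6\right)}{257 + \frac{1}{-5} \left(-6\right)} = 224851 + \frac{2 \left(\left(- \frac{1}{5}\right) \left(-6\right)\right)}{257 - - \frac{6}{5}} = 224851 + 2 \cdot \frac{6}{5} \frac{1}{257 + \frac{6}{5}} = 224851 + 2 \cdot \frac{6}{5} \frac{1}{\frac{1291}{5}} = 224851 + 2 \cdot \frac{6}{5} \cdot \frac{5}{1291} = 224851 + \frac{12}{1291} = \frac{290282653}{1291}$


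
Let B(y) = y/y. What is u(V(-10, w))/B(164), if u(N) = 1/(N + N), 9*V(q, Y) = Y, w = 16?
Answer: 9/32 ≈ 0.28125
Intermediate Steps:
B(y) = 1
V(q, Y) = Y/9
u(N) = 1/(2*N)
u(V(-10, w))/B(164) = (1/(2*(((⅑)*16))))/1 = (1/(2*(16/9)))*1 = ((½)*(9/16))*1 = (9/32)*1 = 9/32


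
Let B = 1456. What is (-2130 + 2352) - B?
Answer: -1234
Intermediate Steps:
(-2130 + 2352) - B = (-2130 + 2352) - 1*1456 = 222 - 1456 = -1234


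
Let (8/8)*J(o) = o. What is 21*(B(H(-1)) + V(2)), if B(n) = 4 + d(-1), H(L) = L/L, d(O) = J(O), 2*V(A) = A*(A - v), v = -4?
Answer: 189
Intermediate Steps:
J(o) = o
V(A) = A*(4 + A)/2 (V(A) = (A*(A - 1*(-4)))/2 = (A*(A + 4))/2 = (A*(4 + A))/2 = A*(4 + A)/2)
d(O) = O
H(L) = 1
B(n) = 3 (B(n) = 4 - 1 = 3)
21*(B(H(-1)) + V(2)) = 21*(3 + (½)*2*(4 + 2)) = 21*(3 + (½)*2*6) = 21*(3 + 6) = 21*9 = 189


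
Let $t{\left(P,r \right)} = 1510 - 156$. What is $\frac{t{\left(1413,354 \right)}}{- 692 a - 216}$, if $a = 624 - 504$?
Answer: $- \frac{677}{41628} \approx -0.016263$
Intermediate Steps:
$a = 120$ ($a = 624 - 504 = 120$)
$t{\left(P,r \right)} = 1354$
$\frac{t{\left(1413,354 \right)}}{- 692 a - 216} = \frac{1354}{\left(-692\right) 120 - 216} = \frac{1354}{-83040 - 216} = \frac{1354}{-83256} = 1354 \left(- \frac{1}{83256}\right) = - \frac{677}{41628}$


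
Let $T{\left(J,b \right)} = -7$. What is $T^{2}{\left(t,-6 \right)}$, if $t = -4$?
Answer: $49$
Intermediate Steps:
$T^{2}{\left(t,-6 \right)} = \left(-7\right)^{2} = 49$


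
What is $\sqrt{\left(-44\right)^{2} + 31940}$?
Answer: $6 \sqrt{941} \approx 184.05$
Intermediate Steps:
$\sqrt{\left(-44\right)^{2} + 31940} = \sqrt{1936 + 31940} = \sqrt{33876} = 6 \sqrt{941}$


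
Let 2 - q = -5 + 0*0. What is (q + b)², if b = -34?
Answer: 729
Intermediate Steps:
q = 7 (q = 2 - (-5 + 0*0) = 2 - (-5 + 0) = 2 - 1*(-5) = 2 + 5 = 7)
(q + b)² = (7 - 34)² = (-27)² = 729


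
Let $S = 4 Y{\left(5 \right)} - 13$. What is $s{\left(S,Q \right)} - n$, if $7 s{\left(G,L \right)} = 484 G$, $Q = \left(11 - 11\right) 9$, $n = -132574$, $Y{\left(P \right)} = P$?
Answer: $133058$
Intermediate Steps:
$S = 7$ ($S = 4 \cdot 5 - 13 = 20 - 13 = 7$)
$Q = 0$ ($Q = 0 \cdot 9 = 0$)
$s{\left(G,L \right)} = \frac{484 G}{7}$
$s{\left(S,Q \right)} - n = \frac{484}{7} \cdot 7 - -132574 = 484 + 132574 = 133058$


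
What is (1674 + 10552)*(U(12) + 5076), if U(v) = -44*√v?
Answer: 62059176 - 1075888*√3 ≈ 6.0196e+7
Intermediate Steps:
(1674 + 10552)*(U(12) + 5076) = (1674 + 10552)*(-88*√3 + 5076) = 12226*(-88*√3 + 5076) = 12226*(5076 - 88*√3) = 62059176 - 1075888*√3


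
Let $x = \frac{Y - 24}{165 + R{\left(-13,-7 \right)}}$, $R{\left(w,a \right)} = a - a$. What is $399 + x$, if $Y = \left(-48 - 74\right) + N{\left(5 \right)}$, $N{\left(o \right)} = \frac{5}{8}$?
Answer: $\frac{525517}{1320} \approx 398.12$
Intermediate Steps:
$R{\left(w,a \right)} = 0$
$N{\left(o \right)} = \frac{5}{8}$ ($N{\left(o \right)} = 5 \cdot \frac{1}{8} = \frac{5}{8}$)
$Y = - \frac{971}{8}$ ($Y = \left(-48 - 74\right) + \frac{5}{8} = -122 + \frac{5}{8} = - \frac{971}{8} \approx -121.38$)
$x = - \frac{1163}{1320}$ ($x = \frac{- \frac{971}{8} - 24}{165 + 0} = - \frac{1163}{8 \cdot 165} = \left(- \frac{1163}{8}\right) \frac{1}{165} = - \frac{1163}{1320} \approx -0.88106$)
$399 + x = 399 - \frac{1163}{1320} = \frac{525517}{1320}$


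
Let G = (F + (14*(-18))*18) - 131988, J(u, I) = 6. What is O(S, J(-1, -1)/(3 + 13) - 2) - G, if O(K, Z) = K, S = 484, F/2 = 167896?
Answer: -198784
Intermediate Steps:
F = 335792 (F = 2*167896 = 335792)
G = 199268 (G = (335792 + (14*(-18))*18) - 131988 = (335792 - 252*18) - 131988 = (335792 - 4536) - 131988 = 331256 - 131988 = 199268)
O(S, J(-1, -1)/(3 + 13) - 2) - G = 484 - 1*199268 = 484 - 199268 = -198784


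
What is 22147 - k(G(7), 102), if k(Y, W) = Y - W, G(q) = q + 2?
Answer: 22240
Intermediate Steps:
G(q) = 2 + q
22147 - k(G(7), 102) = 22147 - ((2 + 7) - 1*102) = 22147 - (9 - 102) = 22147 - 1*(-93) = 22147 + 93 = 22240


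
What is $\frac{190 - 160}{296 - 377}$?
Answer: $- \frac{10}{27} \approx -0.37037$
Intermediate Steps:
$\frac{190 - 160}{296 - 377} = \frac{30}{-81} = 30 \left(- \frac{1}{81}\right) = - \frac{10}{27}$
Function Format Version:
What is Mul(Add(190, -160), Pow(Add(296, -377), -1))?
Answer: Rational(-10, 27) ≈ -0.37037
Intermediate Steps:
Mul(Add(190, -160), Pow(Add(296, -377), -1)) = Mul(30, Pow(-81, -1)) = Mul(30, Rational(-1, 81)) = Rational(-10, 27)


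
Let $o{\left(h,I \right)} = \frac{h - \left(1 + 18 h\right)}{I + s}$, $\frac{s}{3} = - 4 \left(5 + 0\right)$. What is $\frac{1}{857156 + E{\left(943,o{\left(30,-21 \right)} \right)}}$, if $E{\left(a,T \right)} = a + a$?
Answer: $\frac{1}{859042} \approx 1.1641 \cdot 10^{-6}$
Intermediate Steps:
$s = -60$ ($s = 3 \left(- 4 \left(5 + 0\right)\right) = 3 \left(\left(-4\right) 5\right) = 3 \left(-20\right) = -60$)
$o{\left(h,I \right)} = \frac{-1 - 17 h}{-60 + I}$ ($o{\left(h,I \right)} = \frac{h - \left(1 + 18 h\right)}{I - 60} = \frac{h - \left(1 + 18 h\right)}{-60 + I} = \frac{-1 - 17 h}{-60 + I}$)
$E{\left(a,T \right)} = 2 a$
$\frac{1}{857156 + E{\left(943,o{\left(30,-21 \right)} \right)}} = \frac{1}{857156 + 2 \cdot 943} = \frac{1}{857156 + 1886} = \frac{1}{859042}$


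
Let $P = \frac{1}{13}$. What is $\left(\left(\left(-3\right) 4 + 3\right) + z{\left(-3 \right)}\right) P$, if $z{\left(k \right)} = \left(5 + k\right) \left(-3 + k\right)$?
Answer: $- \frac{21}{13} \approx -1.6154$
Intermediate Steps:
$P = \frac{1}{13} \approx 0.076923$
$z{\left(k \right)} = \left(-3 + k\right) \left(5 + k\right)$
$\left(\left(\left(-3\right) 4 + 3\right) + z{\left(-3 \right)}\right) P = \left(\left(\left(-3\right) 4 + 3\right) + \left(-15 + \left(-3\right)^{2} + 2 \left(-3\right)\right)\right) \frac{1}{13} = \left(\left(-12 + 3\right) - 12\right) \frac{1}{13} = \left(-9 - 12\right) \frac{1}{13} = \left(-21\right) \frac{1}{13} = - \frac{21}{13}$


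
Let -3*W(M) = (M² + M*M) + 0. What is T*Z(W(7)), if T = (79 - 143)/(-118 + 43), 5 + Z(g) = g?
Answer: -7232/225 ≈ -32.142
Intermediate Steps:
W(M) = -2*M²/3 (W(M) = -((M² + M*M) + 0)/3 = -((M² + M²) + 0)/3 = -(2*M² + 0)/3 = -2*M²/3)
Z(g) = -5 + g
T = 64/75 (T = -64/(-75) = -64*(-1/75) = 64/75 ≈ 0.85333)
T*Z(W(7)) = 64*(-5 - ⅔*7²)/75 = 64*(-5 - ⅔*49)/75 = 64*(-5 - 98/3)/75 = (64/75)*(-113/3) = -7232/225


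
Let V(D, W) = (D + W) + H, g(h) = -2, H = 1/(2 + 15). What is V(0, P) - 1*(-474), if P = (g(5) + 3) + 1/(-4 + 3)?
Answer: 8059/17 ≈ 474.06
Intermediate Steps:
H = 1/17 ≈ 0.058824
P = 0 (P = (-2 + 3) + 1/(-4 + 3) = 1 + 1/(-1) = 1 - 1 = 0)
V(D, W) = 1/17 + D + W (V(D, W) = (D + W) + 1/17 = 1/17 + D + W)
V(0, P) - 1*(-474) = (1/17 + 0 + 0) - 1*(-474) = 1/17 + 474 = 8059/17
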